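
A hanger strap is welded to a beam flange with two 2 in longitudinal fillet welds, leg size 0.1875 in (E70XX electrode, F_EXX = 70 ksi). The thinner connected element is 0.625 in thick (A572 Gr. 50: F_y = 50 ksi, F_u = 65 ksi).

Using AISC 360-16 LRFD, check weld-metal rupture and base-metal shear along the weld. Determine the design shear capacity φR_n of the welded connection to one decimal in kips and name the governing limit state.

16.7 kips (weld metal governs)

Weld metal: throat = 0.707×0.1875 = 0.13256 in, L = 2×2 = 4 in. φR_n = 0.75 × 0.6 × 70 × 0.13256 × 4 = 16.7 kips.
Base metal shear (0.625 in plate): yield φR_n = 1.0×0.6×50×0.625×4 = 75.0 kips; rupture φR_n = 0.75×0.6×65×0.625×4 = 73.1 kips; take 73.1 kips (rupture).
Governing: min(16.7, 73.1) = 16.7 kips → weld metal.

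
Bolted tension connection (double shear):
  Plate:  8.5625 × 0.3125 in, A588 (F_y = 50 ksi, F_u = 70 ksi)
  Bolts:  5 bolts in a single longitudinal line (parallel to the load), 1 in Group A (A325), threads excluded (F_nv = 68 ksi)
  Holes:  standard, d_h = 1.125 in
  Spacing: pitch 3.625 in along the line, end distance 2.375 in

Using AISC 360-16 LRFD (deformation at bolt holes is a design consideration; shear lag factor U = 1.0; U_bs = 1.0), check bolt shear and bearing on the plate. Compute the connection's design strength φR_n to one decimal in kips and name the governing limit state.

193.2 kips (bearing governs)

Bolt shear: A_b = π(1)²/4 = 0.7854 in². φR_n = 0.75 × 68 × 0.7854 × 5 × 2 = 400.6 kips.
Bearing (0.3125 in plate, F_u = 70 ksi): end bolts L_c = 2.375 − 1.125/2 = 1.8125, R_n = min(1.2×1.8125×0.3125×70, 2.4×1×0.3125×70) = 47.578 kips/bolt; interior L_c = 3.625 − 1.125 = 2.5, R_n = 52.5 kips/bolt. φR_n = 0.75 × (1×47.578 + 4×52.5) = 193.2 kips.
Governing: min(400.6, 193.2) = 193.2 kips → bearing.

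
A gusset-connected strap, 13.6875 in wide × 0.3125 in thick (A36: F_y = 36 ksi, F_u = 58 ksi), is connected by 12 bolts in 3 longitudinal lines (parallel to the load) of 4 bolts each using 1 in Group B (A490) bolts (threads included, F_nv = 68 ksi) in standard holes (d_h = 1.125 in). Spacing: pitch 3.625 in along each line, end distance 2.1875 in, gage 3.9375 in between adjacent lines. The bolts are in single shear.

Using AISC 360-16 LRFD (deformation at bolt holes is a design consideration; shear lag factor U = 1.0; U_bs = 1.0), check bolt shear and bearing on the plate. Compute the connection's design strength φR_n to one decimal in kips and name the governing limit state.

Bolt shear: A_b = π(1)²/4 = 0.7854 in². φR_n = 0.75 × 68 × 0.7854 × 12 × 1 = 480.7 kips.
Bearing (0.3125 in plate, F_u = 58 ksi): end bolts L_c = 2.1875 − 1.125/2 = 1.625, R_n = min(1.2×1.625×0.3125×58, 2.4×1×0.3125×58) = 35.344 kips/bolt; interior L_c = 3.625 − 1.125 = 2.5, R_n = 43.5 kips/bolt. φR_n = 0.75 × (3×35.344 + 9×43.5) = 373.1 kips.
Governing: min(480.7, 373.1) = 373.1 kips → bearing.

373.1 kips (bearing governs)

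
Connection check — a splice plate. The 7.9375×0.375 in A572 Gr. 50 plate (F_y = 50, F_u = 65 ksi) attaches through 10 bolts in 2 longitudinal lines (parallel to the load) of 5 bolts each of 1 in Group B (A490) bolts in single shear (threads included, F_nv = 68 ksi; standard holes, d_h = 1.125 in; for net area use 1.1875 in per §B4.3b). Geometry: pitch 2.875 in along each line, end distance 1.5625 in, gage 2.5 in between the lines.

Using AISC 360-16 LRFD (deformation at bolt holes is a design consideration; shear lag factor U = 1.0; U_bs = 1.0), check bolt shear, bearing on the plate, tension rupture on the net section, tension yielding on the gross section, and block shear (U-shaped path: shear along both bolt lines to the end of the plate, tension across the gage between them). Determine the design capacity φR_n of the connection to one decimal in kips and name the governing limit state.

Bolt shear: A_b = π(1)²/4 = 0.7854 in². φR_n = 0.75 × 68 × 0.7854 × 10 × 1 = 400.6 kips.
Bearing (0.375 in plate, F_u = 65 ksi): end bolts L_c = 1.5625 − 1.125/2 = 1, R_n = min(1.2×1×0.375×65, 2.4×1×0.375×65) = 29.25 kips/bolt; interior L_c = 2.875 − 1.125 = 1.75, R_n = 51.188 kips/bolt. φR_n = 0.75 × (2×29.25 + 8×51.188) = 351.0 kips.
Tension rupture (net): A_n = (7.9375 − 2×1.1875)×0.375 = 2.0859 in² (U = 1.0, A_e = A_n). φR_n = 0.75 × 65 × 2.0859 = 101.7 kips.
Tension yield (gross): A_g = 7.9375×0.375 = 2.9766 in². φR_n = 0.90 × 50 × 2.9766 = 133.9 kips.
Block shear: shear path 2×[1.5625+4×2.875] = 2×13.0625 in, A_gv = 9.7969, A_nv = 2×(13.0625 − 4.5×1.1875)×0.375 = 5.7891 in²; tension across gage: (2.5 − 1×1.1875)×0.375 = 0.49219 in². R_n = min(0.6×65×5.7891, 0.6×50×9.7969) + 1.0×65×0.49219 = min(225.77, 293.91) + 31.992 = 257.76 kips. φR_n = 0.75 × 257.76 = 193.3 kips.
Governing: min(400.6, 351.0, 101.7, 133.9, 193.3) = 101.7 kips → net-section rupture.

101.7 kips (net-section rupture governs)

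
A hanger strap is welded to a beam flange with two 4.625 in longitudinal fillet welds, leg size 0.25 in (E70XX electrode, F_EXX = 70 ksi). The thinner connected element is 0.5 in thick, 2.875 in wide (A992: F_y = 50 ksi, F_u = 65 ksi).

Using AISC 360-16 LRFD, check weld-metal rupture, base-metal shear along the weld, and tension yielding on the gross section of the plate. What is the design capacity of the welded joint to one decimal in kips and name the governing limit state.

Weld metal: throat = 0.707×0.25 = 0.17675 in, L = 2×4.625 = 9.25 in. φR_n = 0.75 × 0.6 × 70 × 0.17675 × 9.25 = 51.5 kips.
Base metal shear (0.5 in plate): yield φR_n = 1.0×0.6×50×0.5×9.25 = 138.8 kips; rupture φR_n = 0.75×0.6×65×0.5×9.25 = 135.3 kips; take 135.3 kips (rupture).
Tension yield (gross): A_g = 2.875×0.5 = 1.4375 in². φR_n = 0.90 × 50 × 1.4375 = 64.7 kips.
Governing: min(51.5, 135.3, 64.7) = 51.5 kips → weld metal.

51.5 kips (weld metal governs)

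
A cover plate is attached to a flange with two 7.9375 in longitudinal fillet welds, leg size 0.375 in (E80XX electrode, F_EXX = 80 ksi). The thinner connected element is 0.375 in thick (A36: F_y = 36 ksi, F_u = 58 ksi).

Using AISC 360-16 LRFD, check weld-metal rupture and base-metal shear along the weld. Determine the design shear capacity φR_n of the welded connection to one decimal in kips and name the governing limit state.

Weld metal: throat = 0.707×0.375 = 0.26513 in, L = 2×7.9375 = 15.875 in. φR_n = 0.75 × 0.6 × 80 × 0.26513 × 15.875 = 151.5 kips.
Base metal shear (0.375 in plate): yield φR_n = 1.0×0.6×36×0.375×15.875 = 128.6 kips; rupture φR_n = 0.75×0.6×58×0.375×15.875 = 155.4 kips; take 128.6 kips (yield).
Governing: min(151.5, 128.6) = 128.6 kips → base-metal shear.

128.6 kips (base-metal shear governs)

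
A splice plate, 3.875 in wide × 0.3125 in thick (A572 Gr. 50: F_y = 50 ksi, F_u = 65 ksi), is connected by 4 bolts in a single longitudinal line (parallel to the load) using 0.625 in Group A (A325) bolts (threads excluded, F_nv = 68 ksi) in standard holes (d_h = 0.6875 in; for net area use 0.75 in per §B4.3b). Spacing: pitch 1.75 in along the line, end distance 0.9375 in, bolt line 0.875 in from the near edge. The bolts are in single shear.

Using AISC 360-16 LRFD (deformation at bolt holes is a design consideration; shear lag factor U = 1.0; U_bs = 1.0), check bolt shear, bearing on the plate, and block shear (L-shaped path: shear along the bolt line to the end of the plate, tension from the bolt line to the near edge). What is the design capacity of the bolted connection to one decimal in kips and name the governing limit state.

40.2 kips (block shear governs)

Bolt shear: A_b = π(0.625)²/4 = 0.3068 in². φR_n = 0.75 × 68 × 0.3068 × 4 × 1 = 62.6 kips.
Bearing (0.3125 in plate, F_u = 65 ksi): end bolts L_c = 0.9375 − 0.6875/2 = 0.59375, R_n = min(1.2×0.59375×0.3125×65, 2.4×0.625×0.3125×65) = 14.473 kips/bolt; interior L_c = 1.75 − 0.6875 = 1.0625, R_n = 25.898 kips/bolt. φR_n = 0.75 × (1×14.473 + 3×25.898) = 69.1 kips.
Block shear: shear path 1×[0.9375+3×1.75] = 1×6.1875 in, A_gv = 1.9336, A_nv = 1×(6.1875 − 3.5×0.75)×0.3125 = 1.1133 in²; tension to near edge: (0.875 − 0.5×0.75)×0.3125 = 0.15625 in². R_n = min(0.6×65×1.1133, 0.6×50×1.9336) + 1.0×65×0.15625 = min(43.419, 58.008) + 10.156 = 53.575 kips. φR_n = 0.75 × 53.575 = 40.2 kips.
Governing: min(62.6, 69.1, 40.2) = 40.2 kips → block shear.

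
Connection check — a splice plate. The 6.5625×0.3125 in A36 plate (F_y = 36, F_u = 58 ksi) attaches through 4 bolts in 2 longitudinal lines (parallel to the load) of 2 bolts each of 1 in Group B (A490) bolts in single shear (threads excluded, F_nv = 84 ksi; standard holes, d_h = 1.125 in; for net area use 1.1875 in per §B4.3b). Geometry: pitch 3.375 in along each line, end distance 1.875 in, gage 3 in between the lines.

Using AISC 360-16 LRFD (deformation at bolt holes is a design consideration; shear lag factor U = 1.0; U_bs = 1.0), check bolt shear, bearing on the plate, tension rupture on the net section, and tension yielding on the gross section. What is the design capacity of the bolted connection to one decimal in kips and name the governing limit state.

Bolt shear: A_b = π(1)²/4 = 0.7854 in². φR_n = 0.75 × 84 × 0.7854 × 4 × 1 = 197.9 kips.
Bearing (0.3125 in plate, F_u = 58 ksi): end bolts L_c = 1.875 − 1.125/2 = 1.3125, R_n = min(1.2×1.3125×0.3125×58, 2.4×1×0.3125×58) = 28.547 kips/bolt; interior L_c = 3.375 − 1.125 = 2.25, R_n = 43.5 kips/bolt. φR_n = 0.75 × (2×28.547 + 2×43.5) = 108.1 kips.
Tension rupture (net): A_n = (6.5625 − 2×1.1875)×0.3125 = 1.3086 in² (U = 1.0, A_e = A_n). φR_n = 0.75 × 58 × 1.3086 = 56.9 kips.
Tension yield (gross): A_g = 6.5625×0.3125 = 2.0508 in². φR_n = 0.90 × 36 × 2.0508 = 66.4 kips.
Governing: min(197.9, 108.1, 56.9, 66.4) = 56.9 kips → net-section rupture.

56.9 kips (net-section rupture governs)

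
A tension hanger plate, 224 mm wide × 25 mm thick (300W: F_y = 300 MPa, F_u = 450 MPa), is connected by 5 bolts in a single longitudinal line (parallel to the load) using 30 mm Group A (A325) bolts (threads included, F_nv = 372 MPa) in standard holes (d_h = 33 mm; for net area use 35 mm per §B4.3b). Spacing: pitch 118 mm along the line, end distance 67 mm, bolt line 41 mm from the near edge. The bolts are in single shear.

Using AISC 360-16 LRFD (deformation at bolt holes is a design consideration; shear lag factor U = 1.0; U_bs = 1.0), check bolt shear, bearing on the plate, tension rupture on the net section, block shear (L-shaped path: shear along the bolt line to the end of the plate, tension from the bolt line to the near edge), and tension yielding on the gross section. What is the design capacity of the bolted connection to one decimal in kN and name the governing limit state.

Bolt shear: A_b = π(30)²/4 = 706.86 mm². φR_n = 0.75 × 372 × 706.86 × 5 × 1 = 986.1 kN.
Bearing (25 mm plate, F_u = 450 MPa): end bolts L_c = 67 − 33/2 = 50.5, R_n = min(1.2×50.5×25×450, 2.4×30×25×450) = 681.75 kN/bolt; interior L_c = 118 − 33 = 85, R_n = 810 kN/bolt. φR_n = 0.75 × (1×681.75 + 4×810) = 2941.3 kN.
Tension rupture (net): A_n = (224 − 1×35)×25 = 4725 mm² (U = 1.0, A_e = A_n). φR_n = 0.75 × 450 × 4725 = 1594.7 kN.
Block shear: shear path 1×[67+4×118] = 1×539 mm, A_gv = 13475, A_nv = 1×(539 − 4.5×35)×25 = 9537.5 mm²; tension to near edge: (41 − 0.5×35)×25 = 587.5 mm². R_n = min(0.6×450×9537.5, 0.6×300×13475) + 1.0×450×587.5 = min(2575.1, 2425.5) + 264.38 = 2689.9 kN. φR_n = 0.75 × 2689.9 = 2017.4 kN.
Tension yield (gross): A_g = 224×25 = 5600 mm². φR_n = 0.90 × 300 × 5600 = 1512.0 kN.
Governing: min(986.1, 2941.3, 1594.7, 2017.4, 1512.0) = 986.1 kN → bolt shear.

986.1 kN (bolt shear governs)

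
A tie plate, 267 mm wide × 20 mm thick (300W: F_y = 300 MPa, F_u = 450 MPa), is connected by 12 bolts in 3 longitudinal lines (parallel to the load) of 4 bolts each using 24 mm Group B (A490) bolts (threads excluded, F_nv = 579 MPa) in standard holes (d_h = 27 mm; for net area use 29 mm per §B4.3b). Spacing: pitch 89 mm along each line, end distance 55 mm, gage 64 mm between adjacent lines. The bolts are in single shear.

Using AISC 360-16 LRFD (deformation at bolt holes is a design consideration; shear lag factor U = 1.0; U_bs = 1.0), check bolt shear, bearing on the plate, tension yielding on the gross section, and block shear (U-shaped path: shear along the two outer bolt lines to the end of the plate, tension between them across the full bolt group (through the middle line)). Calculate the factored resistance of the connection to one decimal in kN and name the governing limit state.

Bolt shear: A_b = π(24)²/4 = 452.39 mm². φR_n = 0.75 × 579 × 452.39 × 12 × 1 = 2357.4 kN.
Bearing (20 mm plate, F_u = 450 MPa): end bolts L_c = 55 − 27/2 = 41.5, R_n = min(1.2×41.5×20×450, 2.4×24×20×450) = 448.2 kN/bolt; interior L_c = 89 − 27 = 62, R_n = 518.4 kN/bolt. φR_n = 0.75 × (3×448.2 + 9×518.4) = 4507.7 kN.
Tension yield (gross): A_g = 267×20 = 5340 mm². φR_n = 0.90 × 300 × 5340 = 1441.8 kN.
Block shear: shear path 2×[55+3×89] = 2×322 mm, A_gv = 12880, A_nv = 2×(322 − 3.5×29)×20 = 8820 mm²; tension across gage: (128 − 2×29)×20 = 1400 mm². R_n = min(0.6×450×8820, 0.6×300×12880) + 1.0×450×1400 = min(2381.4, 2318.4) + 630 = 2948.4 kN. φR_n = 0.75 × 2948.4 = 2211.3 kN.
Governing: min(2357.4, 4507.7, 1441.8, 2211.3) = 1441.8 kN → gross-section yield.

1441.8 kN (gross-section yield governs)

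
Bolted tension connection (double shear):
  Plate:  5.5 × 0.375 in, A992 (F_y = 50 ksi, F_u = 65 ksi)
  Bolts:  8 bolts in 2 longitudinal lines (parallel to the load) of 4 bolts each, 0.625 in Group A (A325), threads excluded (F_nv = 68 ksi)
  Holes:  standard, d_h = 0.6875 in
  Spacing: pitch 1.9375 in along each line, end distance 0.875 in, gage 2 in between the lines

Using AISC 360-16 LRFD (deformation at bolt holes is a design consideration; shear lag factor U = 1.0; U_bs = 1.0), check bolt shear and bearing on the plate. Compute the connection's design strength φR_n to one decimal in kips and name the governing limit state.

187.8 kips (bearing governs)

Bolt shear: A_b = π(0.625)²/4 = 0.3068 in². φR_n = 0.75 × 68 × 0.3068 × 8 × 2 = 250.3 kips.
Bearing (0.375 in plate, F_u = 65 ksi): end bolts L_c = 0.875 − 0.6875/2 = 0.53125, R_n = min(1.2×0.53125×0.375×65, 2.4×0.625×0.375×65) = 15.539 kips/bolt; interior L_c = 1.9375 − 0.6875 = 1.25, R_n = 36.563 kips/bolt. φR_n = 0.75 × (2×15.539 + 6×36.563) = 187.8 kips.
Governing: min(250.3, 187.8) = 187.8 kips → bearing.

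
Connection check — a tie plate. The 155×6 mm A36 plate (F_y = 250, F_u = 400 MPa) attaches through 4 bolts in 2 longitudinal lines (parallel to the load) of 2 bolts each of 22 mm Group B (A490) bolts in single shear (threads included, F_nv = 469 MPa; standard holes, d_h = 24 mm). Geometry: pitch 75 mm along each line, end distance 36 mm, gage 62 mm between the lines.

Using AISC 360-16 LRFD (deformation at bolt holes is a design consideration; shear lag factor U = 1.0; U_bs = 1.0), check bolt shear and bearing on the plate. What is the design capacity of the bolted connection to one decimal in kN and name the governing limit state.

293.8 kN (bearing governs)

Bolt shear: A_b = π(22)²/4 = 380.13 mm². φR_n = 0.75 × 469 × 380.13 × 4 × 1 = 534.8 kN.
Bearing (6 mm plate, F_u = 400 MPa): end bolts L_c = 36 − 24/2 = 24, R_n = min(1.2×24×6×400, 2.4×22×6×400) = 69.12 kN/bolt; interior L_c = 75 − 24 = 51, R_n = 126.72 kN/bolt. φR_n = 0.75 × (2×69.12 + 2×126.72) = 293.8 kN.
Governing: min(534.8, 293.8) = 293.8 kN → bearing.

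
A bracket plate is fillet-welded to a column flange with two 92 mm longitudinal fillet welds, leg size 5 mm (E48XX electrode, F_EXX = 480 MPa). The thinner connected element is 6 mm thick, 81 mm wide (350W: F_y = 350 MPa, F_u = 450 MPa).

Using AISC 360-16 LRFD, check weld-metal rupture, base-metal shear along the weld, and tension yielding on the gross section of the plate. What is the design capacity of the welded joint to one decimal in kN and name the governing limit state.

140.5 kN (weld metal governs)

Weld metal: throat = 0.707×5 = 3.535 mm, L = 2×92 = 184 mm. φR_n = 0.75 × 0.6 × 480 × 3.535 × 184 = 140.5 kN.
Base metal shear (6 mm plate): yield φR_n = 1.0×0.6×350×6×184 = 231.8 kN; rupture φR_n = 0.75×0.6×450×6×184 = 223.6 kN; take 223.6 kN (rupture).
Tension yield (gross): A_g = 81×6 = 486 mm². φR_n = 0.90 × 350 × 486 = 153.1 kN.
Governing: min(140.5, 223.6, 153.1) = 140.5 kN → weld metal.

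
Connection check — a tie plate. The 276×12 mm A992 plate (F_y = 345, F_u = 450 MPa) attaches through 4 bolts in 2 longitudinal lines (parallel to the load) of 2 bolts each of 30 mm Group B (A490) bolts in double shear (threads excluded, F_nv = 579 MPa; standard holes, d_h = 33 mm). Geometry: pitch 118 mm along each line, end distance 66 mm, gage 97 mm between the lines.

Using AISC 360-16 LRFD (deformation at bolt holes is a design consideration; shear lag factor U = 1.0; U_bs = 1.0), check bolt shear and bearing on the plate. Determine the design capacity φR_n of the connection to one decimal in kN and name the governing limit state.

1064.3 kN (bearing governs)

Bolt shear: A_b = π(30)²/4 = 706.86 mm². φR_n = 0.75 × 579 × 706.86 × 4 × 2 = 2455.6 kN.
Bearing (12 mm plate, F_u = 450 MPa): end bolts L_c = 66 − 33/2 = 49.5, R_n = min(1.2×49.5×12×450, 2.4×30×12×450) = 320.76 kN/bolt; interior L_c = 118 − 33 = 85, R_n = 388.8 kN/bolt. φR_n = 0.75 × (2×320.76 + 2×388.8) = 1064.3 kN.
Governing: min(2455.6, 1064.3) = 1064.3 kN → bearing.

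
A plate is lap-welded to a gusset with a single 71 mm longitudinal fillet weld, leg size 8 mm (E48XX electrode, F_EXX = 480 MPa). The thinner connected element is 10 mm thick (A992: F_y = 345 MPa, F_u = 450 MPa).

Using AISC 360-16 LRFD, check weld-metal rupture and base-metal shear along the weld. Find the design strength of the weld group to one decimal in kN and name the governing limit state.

Weld metal: throat = 0.707×8 = 5.656 mm, L = 71 mm. φR_n = 0.75 × 0.6 × 480 × 5.656 × 71 = 86.7 kN.
Base metal shear (10 mm plate): yield φR_n = 1.0×0.6×345×10×71 = 147.0 kN; rupture φR_n = 0.75×0.6×450×10×71 = 143.8 kN; take 143.8 kN (rupture).
Governing: min(86.7, 143.8) = 86.7 kN → weld metal.

86.7 kN (weld metal governs)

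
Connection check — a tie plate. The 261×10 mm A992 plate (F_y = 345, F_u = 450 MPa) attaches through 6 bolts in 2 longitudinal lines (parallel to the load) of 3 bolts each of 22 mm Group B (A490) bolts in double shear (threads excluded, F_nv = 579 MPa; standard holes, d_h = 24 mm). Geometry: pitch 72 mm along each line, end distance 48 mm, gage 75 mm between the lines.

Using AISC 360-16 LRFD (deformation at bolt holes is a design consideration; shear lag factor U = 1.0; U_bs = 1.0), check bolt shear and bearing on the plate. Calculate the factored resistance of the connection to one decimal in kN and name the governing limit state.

1004.4 kN (bearing governs)

Bolt shear: A_b = π(22)²/4 = 380.13 mm². φR_n = 0.75 × 579 × 380.13 × 6 × 2 = 1980.9 kN.
Bearing (10 mm plate, F_u = 450 MPa): end bolts L_c = 48 − 24/2 = 36, R_n = min(1.2×36×10×450, 2.4×22×10×450) = 194.4 kN/bolt; interior L_c = 72 − 24 = 48, R_n = 237.6 kN/bolt. φR_n = 0.75 × (2×194.4 + 4×237.6) = 1004.4 kN.
Governing: min(1980.9, 1004.4) = 1004.4 kN → bearing.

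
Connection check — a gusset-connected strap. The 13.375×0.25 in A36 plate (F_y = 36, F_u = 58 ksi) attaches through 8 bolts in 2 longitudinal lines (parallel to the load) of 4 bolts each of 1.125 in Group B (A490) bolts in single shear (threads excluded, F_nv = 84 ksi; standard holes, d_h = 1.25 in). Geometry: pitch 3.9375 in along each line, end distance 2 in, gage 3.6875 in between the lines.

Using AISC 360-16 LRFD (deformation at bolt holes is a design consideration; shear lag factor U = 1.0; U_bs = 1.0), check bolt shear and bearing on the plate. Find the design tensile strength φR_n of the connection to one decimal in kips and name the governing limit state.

212.1 kips (bearing governs)

Bolt shear: A_b = π(1.125)²/4 = 0.99402 in². φR_n = 0.75 × 84 × 0.99402 × 8 × 1 = 501.0 kips.
Bearing (0.25 in plate, F_u = 58 ksi): end bolts L_c = 2 − 1.25/2 = 1.375, R_n = min(1.2×1.375×0.25×58, 2.4×1.125×0.25×58) = 23.925 kips/bolt; interior L_c = 3.9375 − 1.25 = 2.6875, R_n = 39.15 kips/bolt. φR_n = 0.75 × (2×23.925 + 6×39.15) = 212.1 kips.
Governing: min(501.0, 212.1) = 212.1 kips → bearing.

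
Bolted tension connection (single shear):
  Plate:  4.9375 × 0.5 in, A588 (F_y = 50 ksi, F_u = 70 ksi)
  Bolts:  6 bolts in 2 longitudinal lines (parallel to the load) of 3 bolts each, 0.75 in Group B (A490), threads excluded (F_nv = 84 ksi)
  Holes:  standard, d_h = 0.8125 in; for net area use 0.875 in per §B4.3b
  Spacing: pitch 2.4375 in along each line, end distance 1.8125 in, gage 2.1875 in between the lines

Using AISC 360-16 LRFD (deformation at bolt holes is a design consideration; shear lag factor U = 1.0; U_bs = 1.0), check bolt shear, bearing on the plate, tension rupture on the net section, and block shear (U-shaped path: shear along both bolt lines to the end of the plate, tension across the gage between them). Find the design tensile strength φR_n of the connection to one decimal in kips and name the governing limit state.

83.7 kips (net-section rupture governs)

Bolt shear: A_b = π(0.75)²/4 = 0.44179 in². φR_n = 0.75 × 84 × 0.44179 × 6 × 1 = 167.0 kips.
Bearing (0.5 in plate, F_u = 70 ksi): end bolts L_c = 1.8125 − 0.8125/2 = 1.40625, R_n = min(1.2×1.40625×0.5×70, 2.4×0.75×0.5×70) = 59.063 kips/bolt; interior L_c = 2.4375 − 0.8125 = 1.625, R_n = 63 kips/bolt. φR_n = 0.75 × (2×59.063 + 4×63) = 277.6 kips.
Tension rupture (net): A_n = (4.9375 − 2×0.875)×0.5 = 1.5938 in² (U = 1.0, A_e = A_n). φR_n = 0.75 × 70 × 1.5938 = 83.7 kips.
Block shear: shear path 2×[1.8125+2×2.4375] = 2×6.6875 in, A_gv = 6.6875, A_nv = 2×(6.6875 − 2.5×0.875)×0.5 = 4.5 in²; tension across gage: (2.1875 − 1×0.875)×0.5 = 0.65625 in². R_n = min(0.6×70×4.5, 0.6×50×6.6875) + 1.0×70×0.65625 = min(189, 200.63) + 45.938 = 234.94 kips. φR_n = 0.75 × 234.94 = 176.2 kips.
Governing: min(167.0, 277.6, 83.7, 176.2) = 83.7 kips → net-section rupture.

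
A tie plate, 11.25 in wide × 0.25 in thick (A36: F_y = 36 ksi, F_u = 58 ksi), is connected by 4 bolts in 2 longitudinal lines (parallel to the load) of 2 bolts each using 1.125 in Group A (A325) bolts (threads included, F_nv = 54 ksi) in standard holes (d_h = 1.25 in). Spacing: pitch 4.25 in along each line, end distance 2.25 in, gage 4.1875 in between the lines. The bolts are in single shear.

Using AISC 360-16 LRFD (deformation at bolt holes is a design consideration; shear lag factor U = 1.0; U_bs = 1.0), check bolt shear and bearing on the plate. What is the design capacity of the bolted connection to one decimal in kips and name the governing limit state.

101.1 kips (bearing governs)

Bolt shear: A_b = π(1.125)²/4 = 0.99402 in². φR_n = 0.75 × 54 × 0.99402 × 4 × 1 = 161.0 kips.
Bearing (0.25 in plate, F_u = 58 ksi): end bolts L_c = 2.25 − 1.25/2 = 1.625, R_n = min(1.2×1.625×0.25×58, 2.4×1.125×0.25×58) = 28.275 kips/bolt; interior L_c = 4.25 − 1.25 = 3, R_n = 39.15 kips/bolt. φR_n = 0.75 × (2×28.275 + 2×39.15) = 101.1 kips.
Governing: min(161.0, 101.1) = 101.1 kips → bearing.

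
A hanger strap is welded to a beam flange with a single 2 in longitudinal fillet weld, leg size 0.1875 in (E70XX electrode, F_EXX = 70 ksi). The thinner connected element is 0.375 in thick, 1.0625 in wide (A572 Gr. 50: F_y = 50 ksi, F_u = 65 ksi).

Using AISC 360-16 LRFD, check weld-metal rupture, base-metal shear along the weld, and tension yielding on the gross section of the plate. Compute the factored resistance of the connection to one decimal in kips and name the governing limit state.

8.4 kips (weld metal governs)

Weld metal: throat = 0.707×0.1875 = 0.13256 in, L = 2 in. φR_n = 0.75 × 0.6 × 70 × 0.13256 × 2 = 8.4 kips.
Base metal shear (0.375 in plate): yield φR_n = 1.0×0.6×50×0.375×2 = 22.5 kips; rupture φR_n = 0.75×0.6×65×0.375×2 = 21.9 kips; take 21.9 kips (rupture).
Tension yield (gross): A_g = 1.0625×0.375 = 0.39844 in². φR_n = 0.90 × 50 × 0.39844 = 17.9 kips.
Governing: min(8.4, 21.9, 17.9) = 8.4 kips → weld metal.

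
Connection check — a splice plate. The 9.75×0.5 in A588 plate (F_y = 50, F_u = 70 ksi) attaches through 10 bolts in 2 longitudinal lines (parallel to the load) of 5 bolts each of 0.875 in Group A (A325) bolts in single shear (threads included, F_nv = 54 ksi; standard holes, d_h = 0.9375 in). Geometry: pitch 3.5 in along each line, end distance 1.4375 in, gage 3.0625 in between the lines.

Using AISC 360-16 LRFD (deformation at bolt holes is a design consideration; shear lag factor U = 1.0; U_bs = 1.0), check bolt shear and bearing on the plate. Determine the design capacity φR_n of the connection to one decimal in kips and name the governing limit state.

243.5 kips (bolt shear governs)

Bolt shear: A_b = π(0.875)²/4 = 0.60132 in². φR_n = 0.75 × 54 × 0.60132 × 10 × 1 = 243.5 kips.
Bearing (0.5 in plate, F_u = 70 ksi): end bolts L_c = 1.4375 − 0.9375/2 = 0.96875, R_n = min(1.2×0.96875×0.5×70, 2.4×0.875×0.5×70) = 40.688 kips/bolt; interior L_c = 3.5 − 0.9375 = 2.5625, R_n = 73.5 kips/bolt. φR_n = 0.75 × (2×40.688 + 8×73.5) = 502.0 kips.
Governing: min(243.5, 502.0) = 243.5 kips → bolt shear.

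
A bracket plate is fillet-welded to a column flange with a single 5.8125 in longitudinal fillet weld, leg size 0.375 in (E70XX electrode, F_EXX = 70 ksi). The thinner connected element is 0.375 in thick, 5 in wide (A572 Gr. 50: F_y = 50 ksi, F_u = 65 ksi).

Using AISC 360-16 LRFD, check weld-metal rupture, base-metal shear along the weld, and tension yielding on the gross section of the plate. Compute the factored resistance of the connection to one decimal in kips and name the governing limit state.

48.5 kips (weld metal governs)

Weld metal: throat = 0.707×0.375 = 0.26513 in, L = 5.8125 in. φR_n = 0.75 × 0.6 × 70 × 0.26513 × 5.8125 = 48.5 kips.
Base metal shear (0.375 in plate): yield φR_n = 1.0×0.6×50×0.375×5.8125 = 65.4 kips; rupture φR_n = 0.75×0.6×65×0.375×5.8125 = 63.8 kips; take 63.8 kips (rupture).
Tension yield (gross): A_g = 5×0.375 = 1.875 in². φR_n = 0.90 × 50 × 1.875 = 84.4 kips.
Governing: min(48.5, 63.8, 84.4) = 48.5 kips → weld metal.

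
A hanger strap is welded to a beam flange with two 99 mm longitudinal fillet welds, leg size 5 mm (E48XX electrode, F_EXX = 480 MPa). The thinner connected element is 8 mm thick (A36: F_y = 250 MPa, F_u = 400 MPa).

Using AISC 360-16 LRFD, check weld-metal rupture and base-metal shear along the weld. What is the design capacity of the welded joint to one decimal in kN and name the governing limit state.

151.2 kN (weld metal governs)

Weld metal: throat = 0.707×5 = 3.535 mm, L = 2×99 = 198 mm. φR_n = 0.75 × 0.6 × 480 × 3.535 × 198 = 151.2 kN.
Base metal shear (8 mm plate): yield φR_n = 1.0×0.6×250×8×198 = 237.6 kN; rupture φR_n = 0.75×0.6×400×8×198 = 285.1 kN; take 237.6 kN (yield).
Governing: min(151.2, 237.6) = 151.2 kN → weld metal.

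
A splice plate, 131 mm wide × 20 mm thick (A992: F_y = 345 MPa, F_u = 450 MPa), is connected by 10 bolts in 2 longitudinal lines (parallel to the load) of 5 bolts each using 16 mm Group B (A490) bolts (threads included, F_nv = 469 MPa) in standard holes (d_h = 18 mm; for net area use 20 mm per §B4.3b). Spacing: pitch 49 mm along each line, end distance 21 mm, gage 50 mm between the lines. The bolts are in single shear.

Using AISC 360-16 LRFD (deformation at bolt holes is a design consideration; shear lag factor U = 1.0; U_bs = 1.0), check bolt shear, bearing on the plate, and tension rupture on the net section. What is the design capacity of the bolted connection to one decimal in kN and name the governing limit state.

Bolt shear: A_b = π(16)²/4 = 201.06 mm². φR_n = 0.75 × 469 × 201.06 × 10 × 1 = 707.2 kN.
Bearing (20 mm plate, F_u = 450 MPa): end bolts L_c = 21 − 18/2 = 12, R_n = min(1.2×12×20×450, 2.4×16×20×450) = 129.6 kN/bolt; interior L_c = 49 − 18 = 31, R_n = 334.8 kN/bolt. φR_n = 0.75 × (2×129.6 + 8×334.8) = 2203.2 kN.
Tension rupture (net): A_n = (131 − 2×20)×20 = 1820 mm² (U = 1.0, A_e = A_n). φR_n = 0.75 × 450 × 1820 = 614.3 kN.
Governing: min(707.2, 2203.2, 614.3) = 614.3 kN → net-section rupture.

614.3 kN (net-section rupture governs)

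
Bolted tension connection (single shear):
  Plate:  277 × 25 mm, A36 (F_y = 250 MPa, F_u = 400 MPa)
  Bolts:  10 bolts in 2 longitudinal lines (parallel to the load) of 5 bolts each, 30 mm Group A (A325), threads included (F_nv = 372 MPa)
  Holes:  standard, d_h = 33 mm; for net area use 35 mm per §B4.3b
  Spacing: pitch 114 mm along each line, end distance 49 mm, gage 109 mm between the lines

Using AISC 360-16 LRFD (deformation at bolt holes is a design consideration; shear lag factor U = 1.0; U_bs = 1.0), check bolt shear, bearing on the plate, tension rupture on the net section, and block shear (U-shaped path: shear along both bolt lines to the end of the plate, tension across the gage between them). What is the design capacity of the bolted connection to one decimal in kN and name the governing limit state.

1552.5 kN (net-section rupture governs)

Bolt shear: A_b = π(30)²/4 = 706.86 mm². φR_n = 0.75 × 372 × 706.86 × 10 × 1 = 1972.1 kN.
Bearing (25 mm plate, F_u = 400 MPa): end bolts L_c = 49 − 33/2 = 32.5, R_n = min(1.2×32.5×25×400, 2.4×30×25×400) = 390 kN/bolt; interior L_c = 114 − 33 = 81, R_n = 720 kN/bolt. φR_n = 0.75 × (2×390 + 8×720) = 4905.0 kN.
Tension rupture (net): A_n = (277 − 2×35)×25 = 5175 mm² (U = 1.0, A_e = A_n). φR_n = 0.75 × 400 × 5175 = 1552.5 kN.
Block shear: shear path 2×[49+4×114] = 2×505 mm, A_gv = 25250, A_nv = 2×(505 − 4.5×35)×25 = 17375 mm²; tension across gage: (109 − 1×35)×25 = 1850 mm². R_n = min(0.6×400×17375, 0.6×250×25250) + 1.0×400×1850 = min(4170, 3787.5) + 740 = 4527.5 kN. φR_n = 0.75 × 4527.5 = 3395.6 kN.
Governing: min(1972.1, 4905.0, 1552.5, 3395.6) = 1552.5 kN → net-section rupture.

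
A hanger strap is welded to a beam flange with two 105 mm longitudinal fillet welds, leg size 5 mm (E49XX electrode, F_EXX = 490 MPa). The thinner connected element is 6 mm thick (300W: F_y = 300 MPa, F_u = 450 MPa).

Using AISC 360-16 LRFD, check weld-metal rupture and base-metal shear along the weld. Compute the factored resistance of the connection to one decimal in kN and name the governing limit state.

163.7 kN (weld metal governs)

Weld metal: throat = 0.707×5 = 3.535 mm, L = 2×105 = 210 mm. φR_n = 0.75 × 0.6 × 490 × 3.535 × 210 = 163.7 kN.
Base metal shear (6 mm plate): yield φR_n = 1.0×0.6×300×6×210 = 226.8 kN; rupture φR_n = 0.75×0.6×450×6×210 = 255.2 kN; take 226.8 kN (yield).
Governing: min(163.7, 226.8) = 163.7 kN → weld metal.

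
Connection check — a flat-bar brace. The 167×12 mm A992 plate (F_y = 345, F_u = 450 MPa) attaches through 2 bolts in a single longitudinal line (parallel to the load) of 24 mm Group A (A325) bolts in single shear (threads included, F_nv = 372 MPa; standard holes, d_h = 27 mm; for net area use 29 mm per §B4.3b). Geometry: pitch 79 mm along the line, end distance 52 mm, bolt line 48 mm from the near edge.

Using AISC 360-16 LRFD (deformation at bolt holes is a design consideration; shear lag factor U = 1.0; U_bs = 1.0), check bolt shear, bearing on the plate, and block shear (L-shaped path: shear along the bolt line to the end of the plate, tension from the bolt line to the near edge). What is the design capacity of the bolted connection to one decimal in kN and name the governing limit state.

252.4 kN (bolt shear governs)

Bolt shear: A_b = π(24)²/4 = 452.39 mm². φR_n = 0.75 × 372 × 452.39 × 2 × 1 = 252.4 kN.
Bearing (12 mm plate, F_u = 450 MPa): end bolts L_c = 52 − 27/2 = 38.5, R_n = min(1.2×38.5×12×450, 2.4×24×12×450) = 249.48 kN/bolt; interior L_c = 79 − 27 = 52, R_n = 311.04 kN/bolt. φR_n = 0.75 × (1×249.48 + 1×311.04) = 420.4 kN.
Block shear: shear path 1×[52+1×79] = 1×131 mm, A_gv = 1572, A_nv = 1×(131 − 1.5×29)×12 = 1050 mm²; tension to near edge: (48 − 0.5×29)×12 = 402 mm². R_n = min(0.6×450×1050, 0.6×345×1572) + 1.0×450×402 = min(283.5, 325.4) + 180.9 = 464.4 kN. φR_n = 0.75 × 464.4 = 348.3 kN.
Governing: min(252.4, 420.4, 348.3) = 252.4 kN → bolt shear.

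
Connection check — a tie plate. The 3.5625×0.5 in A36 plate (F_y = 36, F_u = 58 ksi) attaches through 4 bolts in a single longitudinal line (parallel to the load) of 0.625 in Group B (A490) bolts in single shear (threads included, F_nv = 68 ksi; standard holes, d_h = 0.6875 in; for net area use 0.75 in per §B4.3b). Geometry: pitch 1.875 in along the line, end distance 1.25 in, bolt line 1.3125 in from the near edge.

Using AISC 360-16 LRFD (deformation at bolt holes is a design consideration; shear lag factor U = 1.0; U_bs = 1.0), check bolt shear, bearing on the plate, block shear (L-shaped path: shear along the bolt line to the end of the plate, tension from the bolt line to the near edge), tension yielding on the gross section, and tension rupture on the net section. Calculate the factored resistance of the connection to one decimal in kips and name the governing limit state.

57.7 kips (gross-section yield governs)

Bolt shear: A_b = π(0.625)²/4 = 0.3068 in². φR_n = 0.75 × 68 × 0.3068 × 4 × 1 = 62.6 kips.
Bearing (0.5 in plate, F_u = 58 ksi): end bolts L_c = 1.25 − 0.6875/2 = 0.90625, R_n = min(1.2×0.90625×0.5×58, 2.4×0.625×0.5×58) = 31.538 kips/bolt; interior L_c = 1.875 − 0.6875 = 1.1875, R_n = 41.325 kips/bolt. φR_n = 0.75 × (1×31.538 + 3×41.325) = 116.6 kips.
Block shear: shear path 1×[1.25+3×1.875] = 1×6.875 in, A_gv = 3.4375, A_nv = 1×(6.875 − 3.5×0.75)×0.5 = 2.125 in²; tension to near edge: (1.3125 − 0.5×0.75)×0.5 = 0.46875 in². R_n = min(0.6×58×2.125, 0.6×36×3.4375) + 1.0×58×0.46875 = min(73.95, 74.25) + 27.188 = 101.14 kips. φR_n = 0.75 × 101.14 = 75.9 kips.
Tension yield (gross): A_g = 3.5625×0.5 = 1.7813 in². φR_n = 0.90 × 36 × 1.7813 = 57.7 kips.
Tension rupture (net): A_n = (3.5625 − 1×0.75)×0.5 = 1.4063 in² (U = 1.0, A_e = A_n). φR_n = 0.75 × 58 × 1.4063 = 61.2 kips.
Governing: min(62.6, 116.6, 75.9, 57.7, 61.2) = 57.7 kips → gross-section yield.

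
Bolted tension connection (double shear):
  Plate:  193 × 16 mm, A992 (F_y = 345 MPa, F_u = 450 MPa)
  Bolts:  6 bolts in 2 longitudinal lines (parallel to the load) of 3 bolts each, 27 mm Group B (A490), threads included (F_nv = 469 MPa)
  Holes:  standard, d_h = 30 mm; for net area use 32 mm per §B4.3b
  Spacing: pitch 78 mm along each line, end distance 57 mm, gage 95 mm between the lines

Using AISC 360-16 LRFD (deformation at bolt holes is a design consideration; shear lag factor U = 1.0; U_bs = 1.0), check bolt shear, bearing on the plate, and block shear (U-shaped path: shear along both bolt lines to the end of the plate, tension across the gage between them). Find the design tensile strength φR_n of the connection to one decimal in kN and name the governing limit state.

Bolt shear: A_b = π(27)²/4 = 572.56 mm². φR_n = 0.75 × 469 × 572.56 × 6 × 2 = 2416.8 kN.
Bearing (16 mm plate, F_u = 450 MPa): end bolts L_c = 57 − 30/2 = 42, R_n = min(1.2×42×16×450, 2.4×27×16×450) = 362.88 kN/bolt; interior L_c = 78 − 30 = 48, R_n = 414.72 kN/bolt. φR_n = 0.75 × (2×362.88 + 4×414.72) = 1788.5 kN.
Block shear: shear path 2×[57+2×78] = 2×213 mm, A_gv = 6816, A_nv = 2×(213 − 2.5×32)×16 = 4256 mm²; tension across gage: (95 − 1×32)×16 = 1008 mm². R_n = min(0.6×450×4256, 0.6×345×6816) + 1.0×450×1008 = min(1149.1, 1410.9) + 453.6 = 1602.7 kN. φR_n = 0.75 × 1602.7 = 1202.0 kN.
Governing: min(2416.8, 1788.5, 1202.0) = 1202.0 kN → block shear.

1202.0 kN (block shear governs)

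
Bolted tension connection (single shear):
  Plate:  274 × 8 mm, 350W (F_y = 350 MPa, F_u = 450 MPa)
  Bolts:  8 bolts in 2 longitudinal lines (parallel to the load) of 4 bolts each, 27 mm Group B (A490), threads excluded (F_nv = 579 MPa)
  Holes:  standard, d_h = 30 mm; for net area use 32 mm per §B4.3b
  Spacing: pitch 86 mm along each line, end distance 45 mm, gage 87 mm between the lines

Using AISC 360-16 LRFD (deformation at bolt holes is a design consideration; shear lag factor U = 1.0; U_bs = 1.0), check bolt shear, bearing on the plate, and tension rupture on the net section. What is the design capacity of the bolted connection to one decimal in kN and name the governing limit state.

Bolt shear: A_b = π(27)²/4 = 572.56 mm². φR_n = 0.75 × 579 × 572.56 × 8 × 1 = 1989.1 kN.
Bearing (8 mm plate, F_u = 450 MPa): end bolts L_c = 45 − 30/2 = 30, R_n = min(1.2×30×8×450, 2.4×27×8×450) = 129.6 kN/bolt; interior L_c = 86 − 30 = 56, R_n = 233.28 kN/bolt. φR_n = 0.75 × (2×129.6 + 6×233.28) = 1244.2 kN.
Tension rupture (net): A_n = (274 − 2×32)×8 = 1680 mm² (U = 1.0, A_e = A_n). φR_n = 0.75 × 450 × 1680 = 567.0 kN.
Governing: min(1989.1, 1244.2, 567.0) = 567.0 kN → net-section rupture.

567.0 kN (net-section rupture governs)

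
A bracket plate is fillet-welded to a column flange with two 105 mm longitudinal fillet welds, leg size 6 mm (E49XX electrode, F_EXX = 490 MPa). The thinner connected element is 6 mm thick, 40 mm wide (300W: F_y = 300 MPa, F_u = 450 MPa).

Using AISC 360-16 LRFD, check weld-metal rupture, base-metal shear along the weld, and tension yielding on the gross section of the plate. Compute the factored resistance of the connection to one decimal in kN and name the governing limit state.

Weld metal: throat = 0.707×6 = 4.242 mm, L = 2×105 = 210 mm. φR_n = 0.75 × 0.6 × 490 × 4.242 × 210 = 196.4 kN.
Base metal shear (6 mm plate): yield φR_n = 1.0×0.6×300×6×210 = 226.8 kN; rupture φR_n = 0.75×0.6×450×6×210 = 255.2 kN; take 226.8 kN (yield).
Tension yield (gross): A_g = 40×6 = 240 mm². φR_n = 0.90 × 300 × 240 = 64.8 kN.
Governing: min(196.4, 226.8, 64.8) = 64.8 kN → gross-section yield.

64.8 kN (gross-section yield governs)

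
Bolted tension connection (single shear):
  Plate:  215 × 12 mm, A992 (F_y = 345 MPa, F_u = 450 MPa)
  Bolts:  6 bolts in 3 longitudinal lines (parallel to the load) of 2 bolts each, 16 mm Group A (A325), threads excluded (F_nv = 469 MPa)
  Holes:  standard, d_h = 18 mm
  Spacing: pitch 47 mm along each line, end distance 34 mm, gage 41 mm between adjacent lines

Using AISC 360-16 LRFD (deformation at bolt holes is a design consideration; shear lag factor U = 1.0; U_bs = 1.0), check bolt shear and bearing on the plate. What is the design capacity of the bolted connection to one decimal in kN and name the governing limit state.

Bolt shear: A_b = π(16)²/4 = 201.06 mm². φR_n = 0.75 × 469 × 201.06 × 6 × 1 = 424.3 kN.
Bearing (12 mm plate, F_u = 450 MPa): end bolts L_c = 34 − 18/2 = 25, R_n = min(1.2×25×12×450, 2.4×16×12×450) = 162 kN/bolt; interior L_c = 47 − 18 = 29, R_n = 187.92 kN/bolt. φR_n = 0.75 × (3×162 + 3×187.92) = 787.3 kN.
Governing: min(424.3, 787.3) = 424.3 kN → bolt shear.

424.3 kN (bolt shear governs)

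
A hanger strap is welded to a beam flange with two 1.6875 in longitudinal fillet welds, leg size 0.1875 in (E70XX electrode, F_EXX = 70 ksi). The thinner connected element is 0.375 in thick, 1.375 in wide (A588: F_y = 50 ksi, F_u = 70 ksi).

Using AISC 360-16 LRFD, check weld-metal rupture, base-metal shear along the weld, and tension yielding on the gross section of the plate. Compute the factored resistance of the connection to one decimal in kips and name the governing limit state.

Weld metal: throat = 0.707×0.1875 = 0.13256 in, L = 2×1.6875 = 3.375 in. φR_n = 0.75 × 0.6 × 70 × 0.13256 × 3.375 = 14.1 kips.
Base metal shear (0.375 in plate): yield φR_n = 1.0×0.6×50×0.375×3.375 = 38.0 kips; rupture φR_n = 0.75×0.6×70×0.375×3.375 = 39.9 kips; take 38.0 kips (yield).
Tension yield (gross): A_g = 1.375×0.375 = 0.51563 in². φR_n = 0.90 × 50 × 0.51563 = 23.2 kips.
Governing: min(14.1, 38.0, 23.2) = 14.1 kips → weld metal.

14.1 kips (weld metal governs)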